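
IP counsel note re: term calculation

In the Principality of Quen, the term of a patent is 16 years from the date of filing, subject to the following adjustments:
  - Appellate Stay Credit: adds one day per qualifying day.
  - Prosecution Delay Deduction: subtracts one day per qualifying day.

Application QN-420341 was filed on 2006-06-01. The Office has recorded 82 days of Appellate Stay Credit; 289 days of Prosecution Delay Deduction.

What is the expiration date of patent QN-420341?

Base term: filing date + 16 years → 1 June 2022.
Appellate Stay Credit: +82 days → 22 August 2022.
Prosecution Delay Deduction: −289 days → 6 November 2021.

2021-11-06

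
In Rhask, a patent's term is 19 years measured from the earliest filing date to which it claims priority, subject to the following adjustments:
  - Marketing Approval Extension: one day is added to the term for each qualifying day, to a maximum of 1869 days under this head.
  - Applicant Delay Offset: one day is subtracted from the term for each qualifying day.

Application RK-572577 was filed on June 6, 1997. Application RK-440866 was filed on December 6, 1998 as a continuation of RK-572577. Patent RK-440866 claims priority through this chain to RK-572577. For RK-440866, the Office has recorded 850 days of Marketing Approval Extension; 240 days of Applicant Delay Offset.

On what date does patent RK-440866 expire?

2018-02-06

Earliest priority filing: 6 June 1997.
Base term: 6 June 1997 + 19 years → 6 June 2016.
Marketing Approval Extension: 850 days (within the 1869-day cap) → +850 days → 4 October 2018.
Applicant Delay Offset: −240 days → 6 February 2018.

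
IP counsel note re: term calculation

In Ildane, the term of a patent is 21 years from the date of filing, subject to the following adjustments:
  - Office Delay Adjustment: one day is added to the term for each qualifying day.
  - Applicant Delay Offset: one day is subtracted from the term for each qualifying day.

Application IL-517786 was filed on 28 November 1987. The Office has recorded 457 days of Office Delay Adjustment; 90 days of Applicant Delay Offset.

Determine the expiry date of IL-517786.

Base term: filing date + 21 years → 28 November 2008.
Office Delay Adjustment: +457 days → 28 February 2010.
Applicant Delay Offset: −90 days → 30 November 2009.

2009-11-30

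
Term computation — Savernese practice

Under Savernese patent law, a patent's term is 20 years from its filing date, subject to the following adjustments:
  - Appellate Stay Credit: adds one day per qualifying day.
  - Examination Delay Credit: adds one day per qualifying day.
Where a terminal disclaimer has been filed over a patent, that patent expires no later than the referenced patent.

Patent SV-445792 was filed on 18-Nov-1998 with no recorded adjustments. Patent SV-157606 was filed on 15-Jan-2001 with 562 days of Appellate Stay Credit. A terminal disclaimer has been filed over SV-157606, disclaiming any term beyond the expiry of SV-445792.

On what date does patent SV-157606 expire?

2018-11-18

Natural term of SV-157606:
  Base: filing + 20 years → 15 January 2021.
  Appellate Stay Credit: +562 days → 31 July 2022.
Expiry of referenced patent SV-445792:
  Base: filing + 20 years → 18 November 2018.
Terminal disclaimer: SV-157606 expires on the earlier of 31 July 2022 and 18 November 2018.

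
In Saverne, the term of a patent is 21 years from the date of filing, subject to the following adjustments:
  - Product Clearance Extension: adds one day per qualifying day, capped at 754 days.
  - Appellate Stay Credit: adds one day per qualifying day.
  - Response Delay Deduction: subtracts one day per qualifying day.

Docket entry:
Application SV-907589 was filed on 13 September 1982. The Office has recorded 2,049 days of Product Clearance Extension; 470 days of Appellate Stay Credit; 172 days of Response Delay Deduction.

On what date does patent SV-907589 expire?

2006-07-31

Base term: filing date + 21 years → 13 September 2003.
Product Clearance Extension: 2049 days claimed exceeds the 754-day cap, so +754 days → 6 October 2005.
Appellate Stay Credit: +470 days → 19 January 2007.
Response Delay Deduction: −172 days → 31 July 2006.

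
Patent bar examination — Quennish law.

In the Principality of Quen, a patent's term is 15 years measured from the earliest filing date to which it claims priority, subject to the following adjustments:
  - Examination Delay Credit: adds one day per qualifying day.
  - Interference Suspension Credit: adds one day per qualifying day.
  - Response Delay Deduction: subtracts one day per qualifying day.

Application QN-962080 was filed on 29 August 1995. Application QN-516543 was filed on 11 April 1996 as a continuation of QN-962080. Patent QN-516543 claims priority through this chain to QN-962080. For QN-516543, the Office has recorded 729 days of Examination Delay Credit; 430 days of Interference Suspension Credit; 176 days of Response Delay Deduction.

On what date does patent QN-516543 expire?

2013-05-08

Earliest priority filing: 29 August 1995.
Base term: 29 August 1995 + 15 years → 29 August 2010.
Examination Delay Credit: +729 days → 27 August 2012.
Interference Suspension Credit: +430 days → 31 October 2013.
Response Delay Deduction: −176 days → 8 May 2013.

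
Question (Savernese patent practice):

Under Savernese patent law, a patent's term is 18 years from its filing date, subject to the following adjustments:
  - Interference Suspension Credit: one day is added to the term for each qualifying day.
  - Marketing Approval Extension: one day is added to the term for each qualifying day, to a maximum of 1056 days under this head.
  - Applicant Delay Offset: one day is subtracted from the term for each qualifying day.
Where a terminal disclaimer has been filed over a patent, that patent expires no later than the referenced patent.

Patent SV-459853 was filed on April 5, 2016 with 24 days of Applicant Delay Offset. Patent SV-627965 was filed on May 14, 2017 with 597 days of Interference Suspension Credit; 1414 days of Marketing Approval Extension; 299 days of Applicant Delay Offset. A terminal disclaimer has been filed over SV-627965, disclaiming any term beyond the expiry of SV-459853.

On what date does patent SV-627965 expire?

March 12, 2034

Natural term of SV-627965:
  Base: filing + 18 years → 14 May 2035.
  Interference Suspension Credit: +597 days → 31 December 2036.
  Marketing Approval Extension: 1414 days claimed exceeds the 1056-day cap, so +1056 days → 22 November 2039.
  Applicant Delay Offset: −299 days → 27 January 2039.
Expiry of referenced patent SV-459853:
  Base: filing + 18 years → 5 April 2034.
  Applicant Delay Offset: −24 days → 12 March 2034.
Terminal disclaimer: SV-627965 expires on the earlier of 27 January 2039 and 12 March 2034.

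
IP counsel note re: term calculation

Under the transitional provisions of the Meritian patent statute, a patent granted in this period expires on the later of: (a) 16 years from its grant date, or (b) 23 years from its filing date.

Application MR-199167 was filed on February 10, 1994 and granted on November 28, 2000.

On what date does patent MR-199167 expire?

February 10, 2017

(a) grant + 16 years → 28 November 2016.
(b) filing + 23 years → 10 February 2017.
Later of the two: 10 February 2017.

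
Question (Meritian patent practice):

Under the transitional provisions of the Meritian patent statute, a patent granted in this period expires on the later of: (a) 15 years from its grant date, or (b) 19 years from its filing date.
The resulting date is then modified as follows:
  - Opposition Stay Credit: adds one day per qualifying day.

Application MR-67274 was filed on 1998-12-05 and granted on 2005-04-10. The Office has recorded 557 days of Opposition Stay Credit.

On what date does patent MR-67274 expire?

(a) grant + 15 years → 10 April 2020.
(b) filing + 19 years → 5 December 2017.
Later of the two: 10 April 2020.
Opposition Stay Credit: +557 days → 19 October 2021.

October 19, 2021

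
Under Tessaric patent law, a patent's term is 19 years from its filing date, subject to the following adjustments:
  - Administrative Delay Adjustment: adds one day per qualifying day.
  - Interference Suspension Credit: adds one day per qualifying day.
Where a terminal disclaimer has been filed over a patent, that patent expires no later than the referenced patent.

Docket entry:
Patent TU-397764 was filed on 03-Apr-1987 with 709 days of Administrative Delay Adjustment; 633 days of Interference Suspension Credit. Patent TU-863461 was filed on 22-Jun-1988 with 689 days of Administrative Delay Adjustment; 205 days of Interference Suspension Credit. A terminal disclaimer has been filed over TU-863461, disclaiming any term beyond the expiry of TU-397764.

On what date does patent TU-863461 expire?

Natural term of TU-863461:
  Base: filing + 19 years → 22 June 2007.
  Administrative Delay Adjustment: +689 days → 11 May 2009.
  Interference Suspension Credit: +205 days → 2 December 2009.
Expiry of referenced patent TU-397764:
  Base: filing + 19 years → 3 April 2006.
  Administrative Delay Adjustment: +709 days → 12 March 2008.
  Interference Suspension Credit: +633 days → 5 December 2009.
Terminal disclaimer: TU-863461 expires on the earlier of 2 December 2009 and 5 December 2009.

2009-12-02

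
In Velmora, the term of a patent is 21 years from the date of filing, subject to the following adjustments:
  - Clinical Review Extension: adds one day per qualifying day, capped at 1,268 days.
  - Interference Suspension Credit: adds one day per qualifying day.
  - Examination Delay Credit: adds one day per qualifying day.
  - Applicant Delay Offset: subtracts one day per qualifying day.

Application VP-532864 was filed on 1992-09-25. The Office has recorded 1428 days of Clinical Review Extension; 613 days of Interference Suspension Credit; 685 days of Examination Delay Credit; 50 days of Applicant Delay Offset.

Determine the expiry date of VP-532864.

2020-08-15

Base term: filing date + 21 years → 25 September 2013.
Clinical Review Extension: 1428 days claimed exceeds the 1268-day cap, so +1268 days → 16 March 2017.
Interference Suspension Credit: +613 days → 19 November 2018.
Examination Delay Credit: +685 days → 4 October 2020.
Applicant Delay Offset: −50 days → 15 August 2020.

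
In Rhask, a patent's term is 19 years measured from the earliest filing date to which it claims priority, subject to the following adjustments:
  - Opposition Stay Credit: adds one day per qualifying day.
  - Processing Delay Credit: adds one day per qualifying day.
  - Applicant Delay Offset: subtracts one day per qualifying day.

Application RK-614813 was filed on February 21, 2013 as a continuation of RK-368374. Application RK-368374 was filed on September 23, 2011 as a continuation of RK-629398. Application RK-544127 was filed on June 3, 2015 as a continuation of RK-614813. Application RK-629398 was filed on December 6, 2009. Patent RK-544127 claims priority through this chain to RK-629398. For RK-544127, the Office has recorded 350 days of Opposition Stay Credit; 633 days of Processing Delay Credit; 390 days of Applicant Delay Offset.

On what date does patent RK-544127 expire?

Earliest priority filing: 6 December 2009.
Base term: 6 December 2009 + 19 years → 6 December 2028.
Opposition Stay Credit: +350 days → 21 November 2029.
Processing Delay Credit: +633 days → 16 August 2031.
Applicant Delay Offset: −390 days → 22 July 2030.

2030-07-22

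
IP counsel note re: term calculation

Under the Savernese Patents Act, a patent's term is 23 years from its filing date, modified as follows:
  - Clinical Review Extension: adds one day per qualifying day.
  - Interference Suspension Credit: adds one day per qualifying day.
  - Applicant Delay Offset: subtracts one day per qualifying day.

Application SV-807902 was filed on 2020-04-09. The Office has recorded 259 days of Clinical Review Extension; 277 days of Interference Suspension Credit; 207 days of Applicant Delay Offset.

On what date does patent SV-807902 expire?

Base term: filing date + 23 years → 9 April 2043.
Clinical Review Extension: +259 days → 24 December 2043.
Interference Suspension Credit: +277 days → 26 September 2044.
Applicant Delay Offset: −207 days → 3 March 2044.

March 3, 2044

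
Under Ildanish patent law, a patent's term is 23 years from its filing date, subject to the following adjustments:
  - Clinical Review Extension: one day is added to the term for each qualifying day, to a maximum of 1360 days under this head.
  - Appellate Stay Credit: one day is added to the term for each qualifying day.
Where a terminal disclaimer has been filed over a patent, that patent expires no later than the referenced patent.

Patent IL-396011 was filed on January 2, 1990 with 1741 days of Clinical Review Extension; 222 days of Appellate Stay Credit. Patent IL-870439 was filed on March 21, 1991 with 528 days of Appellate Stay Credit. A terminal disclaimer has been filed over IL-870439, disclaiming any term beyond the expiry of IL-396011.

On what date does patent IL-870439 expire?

Natural term of IL-870439:
  Base: filing + 23 years → 21 March 2014.
  Appellate Stay Credit: +528 days → 31 August 2015.
Expiry of referenced patent IL-396011:
  Base: filing + 23 years → 2 January 2013.
  Clinical Review Extension: 1741 days claimed exceeds the 1360-day cap, so +1360 days → 23 September 2016.
  Appellate Stay Credit: +222 days → 3 May 2017.
Terminal disclaimer: IL-870439 expires on the earlier of 31 August 2015 and 3 May 2017.

August 31, 2015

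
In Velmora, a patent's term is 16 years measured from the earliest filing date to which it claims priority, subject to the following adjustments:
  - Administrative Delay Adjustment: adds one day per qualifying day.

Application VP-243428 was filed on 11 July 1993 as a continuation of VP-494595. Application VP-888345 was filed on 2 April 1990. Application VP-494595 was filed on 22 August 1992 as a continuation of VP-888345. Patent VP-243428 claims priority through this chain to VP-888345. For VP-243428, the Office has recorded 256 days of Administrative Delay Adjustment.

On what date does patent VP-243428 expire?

Earliest priority filing: 2 April 1990.
Base term: 2 April 1990 + 16 years → 2 April 2006.
Administrative Delay Adjustment: +256 days → 14 December 2006.

December 14, 2006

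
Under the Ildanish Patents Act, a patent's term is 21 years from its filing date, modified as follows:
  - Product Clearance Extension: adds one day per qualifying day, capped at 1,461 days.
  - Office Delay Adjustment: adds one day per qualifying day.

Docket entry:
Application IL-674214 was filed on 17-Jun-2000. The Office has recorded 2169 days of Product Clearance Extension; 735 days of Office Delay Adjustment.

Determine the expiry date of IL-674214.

Base term: filing date + 21 years → 17 June 2021.
Product Clearance Extension: 2169 days claimed exceeds the 1461-day cap, so +1461 days → 17 June 2025.
Office Delay Adjustment: +735 days → 22 June 2027.

June 22, 2027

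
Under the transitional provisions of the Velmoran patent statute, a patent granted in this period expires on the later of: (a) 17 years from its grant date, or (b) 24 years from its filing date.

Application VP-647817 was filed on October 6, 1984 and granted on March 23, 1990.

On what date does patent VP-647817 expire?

2008-10-06

(a) grant + 17 years → 23 March 2007.
(b) filing + 24 years → 6 October 2008.
Later of the two: 6 October 2008.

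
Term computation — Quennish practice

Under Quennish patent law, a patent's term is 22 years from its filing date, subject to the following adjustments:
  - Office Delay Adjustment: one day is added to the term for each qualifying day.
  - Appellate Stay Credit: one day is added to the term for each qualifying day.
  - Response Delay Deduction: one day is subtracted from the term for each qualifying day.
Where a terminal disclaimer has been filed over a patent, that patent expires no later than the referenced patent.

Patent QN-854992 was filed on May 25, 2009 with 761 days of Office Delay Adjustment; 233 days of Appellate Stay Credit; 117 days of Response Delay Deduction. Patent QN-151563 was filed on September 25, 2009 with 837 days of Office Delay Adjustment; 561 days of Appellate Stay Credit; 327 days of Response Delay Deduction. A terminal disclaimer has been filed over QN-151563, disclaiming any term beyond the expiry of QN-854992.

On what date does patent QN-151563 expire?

2033-10-18

Natural term of QN-151563:
  Base: filing + 22 years → 25 September 2031.
  Office Delay Adjustment: +837 days → 9 January 2034.
  Appellate Stay Credit: +561 days → 24 July 2035.
  Response Delay Deduction: −327 days → 31 August 2034.
Expiry of referenced patent QN-854992:
  Base: filing + 22 years → 25 May 2031.
  Office Delay Adjustment: +761 days → 24 June 2033.
  Appellate Stay Credit: +233 days → 12 February 2034.
  Response Delay Deduction: −117 days → 18 October 2033.
Terminal disclaimer: QN-151563 expires on the earlier of 31 August 2034 and 18 October 2033.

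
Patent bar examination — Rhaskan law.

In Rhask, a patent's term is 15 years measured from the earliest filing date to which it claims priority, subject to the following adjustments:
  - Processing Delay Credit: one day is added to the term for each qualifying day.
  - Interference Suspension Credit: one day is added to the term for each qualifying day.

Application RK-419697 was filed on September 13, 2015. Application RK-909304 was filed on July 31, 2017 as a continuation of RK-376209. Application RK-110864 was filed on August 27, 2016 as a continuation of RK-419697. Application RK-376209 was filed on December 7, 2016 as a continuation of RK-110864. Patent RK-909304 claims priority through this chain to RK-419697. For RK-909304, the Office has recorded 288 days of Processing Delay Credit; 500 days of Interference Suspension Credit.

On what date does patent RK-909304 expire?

Earliest priority filing: 13 September 2015.
Base term: 13 September 2015 + 15 years → 13 September 2030.
Processing Delay Credit: +288 days → 28 June 2031.
Interference Suspension Credit: +500 days → 9 November 2032.

2032-11-09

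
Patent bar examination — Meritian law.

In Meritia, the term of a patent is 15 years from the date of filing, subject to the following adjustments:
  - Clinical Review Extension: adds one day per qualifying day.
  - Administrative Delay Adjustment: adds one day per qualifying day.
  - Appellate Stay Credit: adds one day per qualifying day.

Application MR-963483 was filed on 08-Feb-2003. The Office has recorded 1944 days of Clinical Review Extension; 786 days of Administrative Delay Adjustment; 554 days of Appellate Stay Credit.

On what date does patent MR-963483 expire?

Base term: filing date + 15 years → 8 February 2018.
Clinical Review Extension: +1944 days → 6 June 2023.
Administrative Delay Adjustment: +786 days → 31 July 2025.
Appellate Stay Credit: +554 days → 5 February 2027.

2027-02-05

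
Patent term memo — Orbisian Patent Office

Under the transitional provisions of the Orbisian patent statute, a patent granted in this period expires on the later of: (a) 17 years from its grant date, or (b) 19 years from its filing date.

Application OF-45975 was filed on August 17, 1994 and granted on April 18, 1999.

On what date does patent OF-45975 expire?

2016-04-18

(a) grant + 17 years → 18 April 2016.
(b) filing + 19 years → 17 August 2013.
Later of the two: 18 April 2016.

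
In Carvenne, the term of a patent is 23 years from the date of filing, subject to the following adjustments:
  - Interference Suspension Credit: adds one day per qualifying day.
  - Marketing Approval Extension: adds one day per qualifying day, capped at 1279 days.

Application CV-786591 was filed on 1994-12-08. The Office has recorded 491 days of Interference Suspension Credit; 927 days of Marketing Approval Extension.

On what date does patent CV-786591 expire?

2021-10-26

Base term: filing date + 23 years → 8 December 2017.
Interference Suspension Credit: +491 days → 13 April 2019.
Marketing Approval Extension: 927 days (within the 1279-day cap) → +927 days → 26 October 2021.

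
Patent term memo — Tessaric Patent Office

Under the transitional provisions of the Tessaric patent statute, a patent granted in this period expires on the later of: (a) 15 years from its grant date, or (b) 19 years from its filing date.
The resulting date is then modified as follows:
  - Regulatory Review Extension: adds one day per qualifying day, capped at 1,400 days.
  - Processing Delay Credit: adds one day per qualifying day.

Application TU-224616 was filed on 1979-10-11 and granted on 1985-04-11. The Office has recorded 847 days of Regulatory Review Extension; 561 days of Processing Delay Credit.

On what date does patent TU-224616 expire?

2004-02-18

(a) grant + 15 years → 11 April 2000.
(b) filing + 19 years → 11 October 1998.
Later of the two: 11 April 2000.
Regulatory Review Extension: 847 days (within the 1400-day cap) → +847 days → 6 August 2002.
Processing Delay Credit: +561 days → 18 February 2004.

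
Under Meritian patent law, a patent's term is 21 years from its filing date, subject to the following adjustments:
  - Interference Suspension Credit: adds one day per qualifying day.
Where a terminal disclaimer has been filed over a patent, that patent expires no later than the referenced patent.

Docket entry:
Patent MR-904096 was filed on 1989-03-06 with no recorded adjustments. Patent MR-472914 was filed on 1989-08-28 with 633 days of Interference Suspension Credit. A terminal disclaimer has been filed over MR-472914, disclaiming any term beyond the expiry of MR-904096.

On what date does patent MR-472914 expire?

2010-03-06

Natural term of MR-472914:
  Base: filing + 21 years → 28 August 2010.
  Interference Suspension Credit: +633 days → 22 May 2012.
Expiry of referenced patent MR-904096:
  Base: filing + 21 years → 6 March 2010.
Terminal disclaimer: MR-472914 expires on the earlier of 22 May 2012 and 6 March 2010.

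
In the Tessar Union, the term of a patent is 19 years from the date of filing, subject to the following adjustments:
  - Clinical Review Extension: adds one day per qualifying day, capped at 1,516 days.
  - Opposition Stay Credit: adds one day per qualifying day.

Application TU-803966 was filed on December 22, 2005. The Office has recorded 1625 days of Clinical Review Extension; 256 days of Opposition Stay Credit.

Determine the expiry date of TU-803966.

October 29, 2029

Base term: filing date + 19 years → 22 December 2024.
Clinical Review Extension: 1625 days claimed exceeds the 1516-day cap, so +1516 days → 15 February 2029.
Opposition Stay Credit: +256 days → 29 October 2029.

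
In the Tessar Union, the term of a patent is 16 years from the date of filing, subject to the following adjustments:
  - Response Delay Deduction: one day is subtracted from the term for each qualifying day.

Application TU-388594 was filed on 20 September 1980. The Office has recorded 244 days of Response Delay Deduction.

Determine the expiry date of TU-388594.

Base term: filing date + 16 years → 20 September 1996.
Response Delay Deduction: −244 days → 20 January 1996.

1996-01-20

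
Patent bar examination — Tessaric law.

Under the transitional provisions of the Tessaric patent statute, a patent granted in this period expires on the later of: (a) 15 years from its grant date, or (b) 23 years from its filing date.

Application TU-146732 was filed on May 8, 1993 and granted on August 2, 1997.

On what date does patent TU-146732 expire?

2016-05-08

(a) grant + 15 years → 2 August 2012.
(b) filing + 23 years → 8 May 2016.
Later of the two: 8 May 2016.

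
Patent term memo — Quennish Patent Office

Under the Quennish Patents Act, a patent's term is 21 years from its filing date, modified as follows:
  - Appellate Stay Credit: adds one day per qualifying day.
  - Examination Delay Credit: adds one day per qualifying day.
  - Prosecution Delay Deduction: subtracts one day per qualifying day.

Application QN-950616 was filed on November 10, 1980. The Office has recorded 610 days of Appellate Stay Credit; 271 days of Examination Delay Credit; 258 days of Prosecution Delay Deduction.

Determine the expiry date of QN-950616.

Base term: filing date + 21 years → 10 November 2001.
Appellate Stay Credit: +610 days → 13 July 2003.
Examination Delay Credit: +271 days → 9 April 2004.
Prosecution Delay Deduction: −258 days → 26 July 2003.

2003-07-26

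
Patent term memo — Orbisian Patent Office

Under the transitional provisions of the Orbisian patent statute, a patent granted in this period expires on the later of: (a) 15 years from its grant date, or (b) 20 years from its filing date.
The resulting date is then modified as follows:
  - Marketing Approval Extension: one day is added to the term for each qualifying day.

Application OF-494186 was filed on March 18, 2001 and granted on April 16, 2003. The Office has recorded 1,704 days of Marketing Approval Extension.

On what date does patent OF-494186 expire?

(a) grant + 15 years → 16 April 2018.
(b) filing + 20 years → 18 March 2021.
Later of the two: 18 March 2021.
Marketing Approval Extension: +1704 days → 16 November 2025.

November 16, 2025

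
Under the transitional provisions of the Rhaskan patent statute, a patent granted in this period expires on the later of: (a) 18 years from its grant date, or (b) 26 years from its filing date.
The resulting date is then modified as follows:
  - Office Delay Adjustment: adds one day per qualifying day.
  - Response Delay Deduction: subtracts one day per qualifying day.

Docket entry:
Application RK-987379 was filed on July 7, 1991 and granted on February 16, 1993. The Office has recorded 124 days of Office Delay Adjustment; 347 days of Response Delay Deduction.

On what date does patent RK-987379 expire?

2016-11-26

(a) grant + 18 years → 16 February 2011.
(b) filing + 26 years → 7 July 2017.
Later of the two: 7 July 2017.
Office Delay Adjustment: +124 days → 8 November 2017.
Response Delay Deduction: −347 days → 26 November 2016.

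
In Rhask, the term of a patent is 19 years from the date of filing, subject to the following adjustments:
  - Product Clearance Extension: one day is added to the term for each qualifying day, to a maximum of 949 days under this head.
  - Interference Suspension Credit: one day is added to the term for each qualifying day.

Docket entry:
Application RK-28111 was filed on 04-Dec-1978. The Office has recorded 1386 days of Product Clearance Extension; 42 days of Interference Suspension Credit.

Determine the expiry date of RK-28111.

Base term: filing date + 19 years → 4 December 1997.
Product Clearance Extension: 1386 days claimed exceeds the 949-day cap, so +949 days → 10 July 2000.
Interference Suspension Credit: +42 days → 21 August 2000.

2000-08-21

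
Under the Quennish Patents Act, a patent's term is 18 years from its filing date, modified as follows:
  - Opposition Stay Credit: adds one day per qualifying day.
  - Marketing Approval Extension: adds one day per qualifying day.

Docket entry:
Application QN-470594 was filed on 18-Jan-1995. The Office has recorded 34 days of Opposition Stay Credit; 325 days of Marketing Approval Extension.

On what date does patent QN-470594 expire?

Base term: filing date + 18 years → 18 January 2013.
Opposition Stay Credit: +34 days → 21 February 2013.
Marketing Approval Extension: +325 days → 12 January 2014.

2014-01-12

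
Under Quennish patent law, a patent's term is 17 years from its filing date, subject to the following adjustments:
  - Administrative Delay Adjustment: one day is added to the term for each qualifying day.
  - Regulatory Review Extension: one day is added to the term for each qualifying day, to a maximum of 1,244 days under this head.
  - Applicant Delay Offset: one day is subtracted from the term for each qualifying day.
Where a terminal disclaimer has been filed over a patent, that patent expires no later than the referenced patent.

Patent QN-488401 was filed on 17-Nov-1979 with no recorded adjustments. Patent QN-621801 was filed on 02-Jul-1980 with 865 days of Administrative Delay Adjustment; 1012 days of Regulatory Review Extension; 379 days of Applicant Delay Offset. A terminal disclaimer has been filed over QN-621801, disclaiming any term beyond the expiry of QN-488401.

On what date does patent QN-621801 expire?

Natural term of QN-621801:
  Base: filing + 17 years → 2 July 1997.
  Administrative Delay Adjustment: +865 days → 14 November 1999.
  Regulatory Review Extension: 1012 days (within the 1244-day cap) → +1012 days → 22 August 2002.
  Applicant Delay Offset: −379 days → 8 August 2001.
Expiry of referenced patent QN-488401:
  Base: filing + 17 years → 17 November 1996.
Terminal disclaimer: QN-621801 expires on the earlier of 8 August 2001 and 17 November 1996.

1996-11-17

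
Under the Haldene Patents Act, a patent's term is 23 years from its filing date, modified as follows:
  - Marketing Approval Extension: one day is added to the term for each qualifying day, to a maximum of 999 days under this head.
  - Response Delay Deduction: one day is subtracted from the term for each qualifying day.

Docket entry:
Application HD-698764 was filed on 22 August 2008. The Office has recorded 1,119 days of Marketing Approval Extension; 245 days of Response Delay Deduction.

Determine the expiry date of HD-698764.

2033-09-14

Base term: filing date + 23 years → 22 August 2031.
Marketing Approval Extension: 1119 days claimed exceeds the 999-day cap, so +999 days → 17 May 2034.
Response Delay Deduction: −245 days → 14 September 2033.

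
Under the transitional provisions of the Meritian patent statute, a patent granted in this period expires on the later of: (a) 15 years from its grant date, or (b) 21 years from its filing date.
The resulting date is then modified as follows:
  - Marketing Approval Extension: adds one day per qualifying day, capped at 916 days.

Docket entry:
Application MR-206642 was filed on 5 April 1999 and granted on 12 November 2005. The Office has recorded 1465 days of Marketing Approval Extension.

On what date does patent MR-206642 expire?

May 17, 2023

(a) grant + 15 years → 12 November 2020.
(b) filing + 21 years → 5 April 2020.
Later of the two: 12 November 2020.
Marketing Approval Extension: 1465 days claimed exceeds the 916-day cap, so +916 days → 17 May 2023.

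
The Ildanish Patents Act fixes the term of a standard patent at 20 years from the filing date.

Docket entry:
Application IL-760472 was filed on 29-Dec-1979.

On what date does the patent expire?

Filing date + 20 years → 29 December 1999.

1999-12-29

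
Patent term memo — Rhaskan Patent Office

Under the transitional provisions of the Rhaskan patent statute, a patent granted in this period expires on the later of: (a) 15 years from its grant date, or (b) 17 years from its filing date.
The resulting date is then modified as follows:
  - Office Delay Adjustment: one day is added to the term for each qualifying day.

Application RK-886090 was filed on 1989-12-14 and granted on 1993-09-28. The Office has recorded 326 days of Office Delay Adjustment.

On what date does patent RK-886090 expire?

2009-08-20

(a) grant + 15 years → 28 September 2008.
(b) filing + 17 years → 14 December 2006.
Later of the two: 28 September 2008.
Office Delay Adjustment: +326 days → 20 August 2009.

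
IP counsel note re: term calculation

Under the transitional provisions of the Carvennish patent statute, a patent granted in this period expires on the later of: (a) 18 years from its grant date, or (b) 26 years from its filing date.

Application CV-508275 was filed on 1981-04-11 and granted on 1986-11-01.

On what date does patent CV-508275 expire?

April 11, 2007

(a) grant + 18 years → 1 November 2004.
(b) filing + 26 years → 11 April 2007.
Later of the two: 11 April 2007.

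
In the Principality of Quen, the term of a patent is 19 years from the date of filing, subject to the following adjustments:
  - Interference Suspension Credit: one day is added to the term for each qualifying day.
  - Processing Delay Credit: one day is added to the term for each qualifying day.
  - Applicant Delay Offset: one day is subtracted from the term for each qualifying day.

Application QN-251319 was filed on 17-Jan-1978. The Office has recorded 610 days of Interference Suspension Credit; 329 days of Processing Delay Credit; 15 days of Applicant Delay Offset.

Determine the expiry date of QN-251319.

1999-07-30

Base term: filing date + 19 years → 17 January 1997.
Interference Suspension Credit: +610 days → 19 September 1998.
Processing Delay Credit: +329 days → 14 August 1999.
Applicant Delay Offset: −15 days → 30 July 1999.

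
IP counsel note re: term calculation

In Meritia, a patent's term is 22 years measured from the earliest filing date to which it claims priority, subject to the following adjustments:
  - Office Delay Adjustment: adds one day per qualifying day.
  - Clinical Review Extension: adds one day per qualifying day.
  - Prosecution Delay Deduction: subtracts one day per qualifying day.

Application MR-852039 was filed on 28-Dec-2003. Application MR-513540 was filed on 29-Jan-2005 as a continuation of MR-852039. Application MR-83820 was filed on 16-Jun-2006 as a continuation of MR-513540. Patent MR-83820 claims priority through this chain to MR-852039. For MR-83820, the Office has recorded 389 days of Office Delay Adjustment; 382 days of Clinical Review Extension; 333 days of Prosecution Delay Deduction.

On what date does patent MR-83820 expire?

Earliest priority filing: 28 December 2003.
Base term: 28 December 2003 + 22 years → 28 December 2025.
Office Delay Adjustment: +389 days → 21 January 2027.
Clinical Review Extension: +382 days → 7 February 2028.
Prosecution Delay Deduction: −333 days → 11 March 2027.

2027-03-11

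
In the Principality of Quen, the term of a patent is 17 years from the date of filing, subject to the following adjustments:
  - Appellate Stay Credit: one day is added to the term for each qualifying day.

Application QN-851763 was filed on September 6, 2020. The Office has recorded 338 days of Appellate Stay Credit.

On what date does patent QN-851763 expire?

August 10, 2038

Base term: filing date + 17 years → 6 September 2037.
Appellate Stay Credit: +338 days → 10 August 2038.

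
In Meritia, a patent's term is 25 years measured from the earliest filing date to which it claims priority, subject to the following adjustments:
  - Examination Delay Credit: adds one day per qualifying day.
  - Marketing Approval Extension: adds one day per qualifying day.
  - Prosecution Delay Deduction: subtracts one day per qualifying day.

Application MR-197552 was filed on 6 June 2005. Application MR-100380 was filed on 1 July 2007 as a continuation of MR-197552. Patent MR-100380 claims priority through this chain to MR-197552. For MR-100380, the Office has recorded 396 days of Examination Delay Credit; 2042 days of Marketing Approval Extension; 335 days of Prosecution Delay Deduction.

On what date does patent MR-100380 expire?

Earliest priority filing: 6 June 2005.
Base term: 6 June 2005 + 25 years → 6 June 2030.
Examination Delay Credit: +396 days → 7 July 2031.
Marketing Approval Extension: +2042 days → 7 February 2037.
Prosecution Delay Deduction: −335 days → 9 March 2036.

March 9, 2036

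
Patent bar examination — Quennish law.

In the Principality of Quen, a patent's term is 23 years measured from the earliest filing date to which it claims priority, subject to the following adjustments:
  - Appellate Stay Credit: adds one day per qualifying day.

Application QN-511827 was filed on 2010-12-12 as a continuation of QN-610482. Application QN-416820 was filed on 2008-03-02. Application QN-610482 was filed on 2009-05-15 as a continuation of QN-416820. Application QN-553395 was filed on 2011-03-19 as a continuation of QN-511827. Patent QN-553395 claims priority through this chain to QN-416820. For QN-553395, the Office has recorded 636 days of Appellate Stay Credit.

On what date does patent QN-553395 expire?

November 27, 2032

Earliest priority filing: 2 March 2008.
Base term: 2 March 2008 + 23 years → 2 March 2031.
Appellate Stay Credit: +636 days → 27 November 2032.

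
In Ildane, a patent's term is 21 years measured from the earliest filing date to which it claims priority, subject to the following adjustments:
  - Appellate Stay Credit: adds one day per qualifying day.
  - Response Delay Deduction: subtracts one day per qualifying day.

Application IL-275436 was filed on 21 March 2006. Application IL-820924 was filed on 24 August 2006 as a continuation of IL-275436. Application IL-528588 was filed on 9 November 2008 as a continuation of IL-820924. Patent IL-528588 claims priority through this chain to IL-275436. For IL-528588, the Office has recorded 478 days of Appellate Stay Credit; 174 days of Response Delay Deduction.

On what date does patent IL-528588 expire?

Earliest priority filing: 21 March 2006.
Base term: 21 March 2006 + 21 years → 21 March 2027.
Appellate Stay Credit: +478 days → 11 July 2028.
Response Delay Deduction: −174 days → 19 January 2028.

January 19, 2028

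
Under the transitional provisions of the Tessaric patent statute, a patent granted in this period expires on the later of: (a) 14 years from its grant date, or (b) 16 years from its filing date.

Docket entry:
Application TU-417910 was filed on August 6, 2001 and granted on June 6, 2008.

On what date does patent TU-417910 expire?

June 6, 2022

(a) grant + 14 years → 6 June 2022.
(b) filing + 16 years → 6 August 2017.
Later of the two: 6 June 2022.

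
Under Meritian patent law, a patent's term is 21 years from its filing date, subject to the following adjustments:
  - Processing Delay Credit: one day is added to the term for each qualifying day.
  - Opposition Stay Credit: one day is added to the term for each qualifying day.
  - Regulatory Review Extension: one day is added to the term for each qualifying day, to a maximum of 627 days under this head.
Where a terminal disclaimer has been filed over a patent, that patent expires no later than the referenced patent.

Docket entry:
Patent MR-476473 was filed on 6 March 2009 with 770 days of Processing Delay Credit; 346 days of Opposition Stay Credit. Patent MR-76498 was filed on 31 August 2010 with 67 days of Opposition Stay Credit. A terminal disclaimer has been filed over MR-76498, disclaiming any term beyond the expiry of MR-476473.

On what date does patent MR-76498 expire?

2031-11-06

Natural term of MR-76498:
  Base: filing + 21 years → 31 August 2031.
  Opposition Stay Credit: +67 days → 6 November 2031.
Expiry of referenced patent MR-476473:
  Base: filing + 21 years → 6 March 2030.
  Processing Delay Credit: +770 days → 14 April 2032.
  Opposition Stay Credit: +346 days → 26 March 2033.
Terminal disclaimer: MR-76498 expires on the earlier of 6 November 2031 and 26 March 2033.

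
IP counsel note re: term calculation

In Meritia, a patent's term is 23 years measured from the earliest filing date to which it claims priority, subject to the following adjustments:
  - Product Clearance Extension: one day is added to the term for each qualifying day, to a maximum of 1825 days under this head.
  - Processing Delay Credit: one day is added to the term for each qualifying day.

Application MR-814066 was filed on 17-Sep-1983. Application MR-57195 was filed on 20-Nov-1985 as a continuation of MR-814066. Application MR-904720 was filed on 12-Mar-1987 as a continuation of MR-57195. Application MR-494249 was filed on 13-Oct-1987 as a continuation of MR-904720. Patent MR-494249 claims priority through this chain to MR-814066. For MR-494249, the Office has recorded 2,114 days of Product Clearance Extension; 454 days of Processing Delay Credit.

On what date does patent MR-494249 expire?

2012-12-13

Earliest priority filing: 17 September 1983.
Base term: 17 September 1983 + 23 years → 17 September 2006.
Product Clearance Extension: 2114 days claimed exceeds the 1825-day cap, so +1825 days → 16 September 2011.
Processing Delay Credit: +454 days → 13 December 2012.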